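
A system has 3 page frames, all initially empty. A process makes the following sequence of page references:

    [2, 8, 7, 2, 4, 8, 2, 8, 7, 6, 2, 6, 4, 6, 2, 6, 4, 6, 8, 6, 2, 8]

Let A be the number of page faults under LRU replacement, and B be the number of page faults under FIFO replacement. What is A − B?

Under LRU: F F F . F F . . F F F . F . . . . . F . F . → 11 faults.
Under FIFO: F F F . F . F F F F F . F . . . . . F F F . → 13 faults.
A − B = 11 − 13 = -2.

-2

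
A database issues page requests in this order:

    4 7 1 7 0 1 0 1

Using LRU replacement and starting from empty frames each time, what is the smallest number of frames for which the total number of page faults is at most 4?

3

f=1: 8 faults
f=2: 5 faults
f=3: 4 faults
f=4: 4 faults
Smallest f with faults ≤ 4 is 3.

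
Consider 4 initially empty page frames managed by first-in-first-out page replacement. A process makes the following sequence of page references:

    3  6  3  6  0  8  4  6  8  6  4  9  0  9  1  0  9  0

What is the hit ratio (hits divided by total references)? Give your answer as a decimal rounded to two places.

0.56

3 -> miss, frames (3)
6 -> miss, frames (3 6)
3 -> hit
6 -> hit
0 -> miss, frames (3 6 0)
8 -> miss, frames (3 6 0 8)
4 -> miss, evict 3, frames (6 0 8 4)
6 -> hit
8 -> hit
6 -> hit
4 -> hit
9 -> miss, evict 6, frames (0 8 4 9)
0 -> hit
9 -> hit
1 -> miss, evict 0, frames (8 4 9 1)
0 -> miss, evict 8, frames (4 9 1 0)
9 -> hit
0 -> hit
Hits: 10 of 18 references → 10/18 = 0.5556.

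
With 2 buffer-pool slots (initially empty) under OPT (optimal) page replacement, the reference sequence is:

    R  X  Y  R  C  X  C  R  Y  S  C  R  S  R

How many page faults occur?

R -> miss, frames (R)
X -> miss, frames (R X)
Y -> miss, evict X, frames (R Y)
R -> hit
C -> miss, evict Y, frames (R C)
X -> miss, evict R, frames (C X)
C -> hit
R -> miss, evict X, frames (C R)
Y -> miss, evict R, frames (C Y)
S -> miss, evict Y, frames (C S)
C -> hit
R -> miss, evict C, frames (S R)
S -> hit
R -> hit
Page faults: 9.

9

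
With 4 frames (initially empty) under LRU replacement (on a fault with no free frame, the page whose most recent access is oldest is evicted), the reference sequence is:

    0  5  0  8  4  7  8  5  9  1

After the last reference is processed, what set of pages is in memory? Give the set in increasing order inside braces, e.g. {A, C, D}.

0 → miss, frames (0)
5 → miss, frames (0 5)
0 → hit
8 → miss, frames (5 0 8)
4 → miss, frames (5 0 8 4)
7 → miss, evict 5, frames (0 8 4 7)
8 → hit
5 → miss, evict 0, frames (4 7 8 5)
9 → miss, evict 4, frames (7 8 5 9)
1 → miss, evict 7, frames (8 5 9 1)

{1, 5, 8, 9}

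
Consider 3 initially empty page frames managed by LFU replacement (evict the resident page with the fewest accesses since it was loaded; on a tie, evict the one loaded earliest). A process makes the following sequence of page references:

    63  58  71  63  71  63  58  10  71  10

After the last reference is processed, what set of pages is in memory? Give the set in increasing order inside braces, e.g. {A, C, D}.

63 → fault, frames {63}
58 → fault, frames {63,58}
71 → fault, frames {63,58,71}
63 → hit
71 → hit
63 → hit
58 → hit
10 → fault, evict 58, frames {63,71,10}
71 → hit
10 → hit

{10, 63, 71}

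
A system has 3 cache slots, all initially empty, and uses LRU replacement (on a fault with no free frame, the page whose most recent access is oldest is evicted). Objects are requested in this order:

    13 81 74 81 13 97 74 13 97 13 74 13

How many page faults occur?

13 -> miss, frames {13}
81 -> miss, frames {13,81}
74 -> miss, frames {13,81,74}
81 -> hit
13 -> hit
97 -> miss, evict 74, frames {81,13,97}
74 -> miss, evict 81, frames {13,97,74}
13 -> hit
97 -> hit
13 -> hit
74 -> hit
13 -> hit
Page faults: 5.

5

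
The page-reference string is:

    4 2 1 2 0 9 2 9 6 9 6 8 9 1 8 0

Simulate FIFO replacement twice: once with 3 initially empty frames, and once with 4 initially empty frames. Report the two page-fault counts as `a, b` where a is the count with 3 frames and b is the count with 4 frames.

11, 9

3 frames: F F F . F F F . F . . F F F . F → 11 faults.
4 frames: F F F . F F . . F . . F . F . F → 9 faults.
9 < 11: adding a frame reduced faults, as is typical.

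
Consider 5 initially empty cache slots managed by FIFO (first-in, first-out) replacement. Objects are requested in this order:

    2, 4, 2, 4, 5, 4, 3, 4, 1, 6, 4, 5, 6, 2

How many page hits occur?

7

2 → miss, frames {2}
4 → miss, frames {2,4}
2 → hit
4 → hit
5 → miss, frames {2,4,5}
4 → hit
3 → miss, frames {2,4,5,3}
4 → hit
1 → miss, frames {2,4,5,3,1}
6 → miss, evict 2, frames {4,5,3,1,6}
4 → hit
5 → hit
6 → hit
2 → miss, evict 4, frames {5,3,1,6,2}
Hits: 7.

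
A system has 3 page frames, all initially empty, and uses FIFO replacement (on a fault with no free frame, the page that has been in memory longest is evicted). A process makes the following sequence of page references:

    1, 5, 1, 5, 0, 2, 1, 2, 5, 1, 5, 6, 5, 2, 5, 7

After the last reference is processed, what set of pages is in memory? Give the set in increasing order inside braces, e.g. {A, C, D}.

1 → fault, frames [1]
5 → fault, frames [1, 5]
1 → hit
5 → hit
0 → fault, frames [1, 5, 0]
2 → fault, evict 1, frames [5, 0, 2]
1 → fault, evict 5, frames [0, 2, 1]
2 → hit
5 → fault, evict 0, frames [2, 1, 5]
1 → hit
5 → hit
6 → fault, evict 2, frames [1, 5, 6]
5 → hit
2 → fault, evict 1, frames [5, 6, 2]
5 → hit
7 → fault, evict 5, frames [6, 2, 7]

{2, 6, 7}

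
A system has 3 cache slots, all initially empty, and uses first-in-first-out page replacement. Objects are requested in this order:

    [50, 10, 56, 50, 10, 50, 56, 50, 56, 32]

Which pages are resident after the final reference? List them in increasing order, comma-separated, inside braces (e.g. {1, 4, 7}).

{10, 32, 56}

50 → miss, frames (50)
10 → miss, frames (50 10)
56 → miss, frames (50 10 56)
50 → hit
10 → hit
50 → hit
56 → hit
50 → hit
56 → hit
32 → miss, evict 50, frames (10 56 32)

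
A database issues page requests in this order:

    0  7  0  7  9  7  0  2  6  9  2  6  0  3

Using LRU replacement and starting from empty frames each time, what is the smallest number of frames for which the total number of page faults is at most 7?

4

f=1: 14 faults
f=2: 11 faults
f=3: 8 faults
f=4: 7 faults
f=5: 6 faults
f=6: 6 faults
Smallest f with faults ≤ 7 is 4.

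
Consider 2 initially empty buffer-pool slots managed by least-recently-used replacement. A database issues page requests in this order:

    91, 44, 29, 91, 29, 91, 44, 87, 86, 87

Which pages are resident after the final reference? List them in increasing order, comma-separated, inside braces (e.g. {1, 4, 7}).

{86, 87}

91 -> fault, frames [91]
44 -> fault, frames [91, 44]
29 -> fault, evict 91, frames [44, 29]
91 -> fault, evict 44, frames [29, 91]
29 -> hit
91 -> hit
44 -> fault, evict 29, frames [91, 44]
87 -> fault, evict 91, frames [44, 87]
86 -> fault, evict 44, frames [87, 86]
87 -> hit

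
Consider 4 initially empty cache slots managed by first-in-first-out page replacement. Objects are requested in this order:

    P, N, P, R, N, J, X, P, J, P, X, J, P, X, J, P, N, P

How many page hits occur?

11

P → fault, frames {P}
N → fault, frames {P,N}
P → hit
R → fault, frames {P,N,R}
N → hit
J → fault, frames {P,N,R,J}
X → fault, evict P, frames {N,R,J,X}
P → fault, evict N, frames {R,J,X,P}
J → hit
P → hit
X → hit
J → hit
P → hit
X → hit
J → hit
P → hit
N → fault, evict R, frames {J,X,P,N}
P → hit
Hits: 11.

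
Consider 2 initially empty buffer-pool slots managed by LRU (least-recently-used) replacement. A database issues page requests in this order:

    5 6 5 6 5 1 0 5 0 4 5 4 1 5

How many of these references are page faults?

9

5 -> fault, frames [5]
6 -> fault, frames [5, 6]
5 -> hit
6 -> hit
5 -> hit
1 -> fault, evict 6, frames [5, 1]
0 -> fault, evict 5, frames [1, 0]
5 -> fault, evict 1, frames [0, 5]
0 -> hit
4 -> fault, evict 5, frames [0, 4]
5 -> fault, evict 0, frames [4, 5]
4 -> hit
1 -> fault, evict 5, frames [4, 1]
5 -> fault, evict 4, frames [1, 5]
Page faults: 9.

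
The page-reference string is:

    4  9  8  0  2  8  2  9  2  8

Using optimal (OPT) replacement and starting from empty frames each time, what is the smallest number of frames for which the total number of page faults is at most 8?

2

f=1: 10 faults
f=2: 7 faults
f=3: 5 faults
f=4: 5 faults
f=5: 5 faults
Smallest f with faults ≤ 8 is 2.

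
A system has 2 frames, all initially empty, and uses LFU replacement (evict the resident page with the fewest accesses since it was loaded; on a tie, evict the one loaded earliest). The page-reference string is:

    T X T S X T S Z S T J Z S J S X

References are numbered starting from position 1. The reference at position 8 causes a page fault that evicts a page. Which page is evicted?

S

pos 1: T → miss, frames (T)
pos 2: X → miss, frames (T X)
pos 3: T → hit
pos 4: S → miss, evict X, frames (T S)
pos 5: X → miss, evict S, frames (T X)
pos 6: T → hit
pos 7: S → miss, evict X, frames (T S)
pos 8: Z → miss, evict S, frames (T Z)
At position 8, page S is evicted.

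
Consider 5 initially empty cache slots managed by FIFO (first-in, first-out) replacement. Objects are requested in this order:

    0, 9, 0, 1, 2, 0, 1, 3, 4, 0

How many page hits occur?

3

0: fault, frames {0}
9: fault, frames {0,9}
0: hit
1: fault, frames {0,9,1}
2: fault, frames {0,9,1,2}
0: hit
1: hit
3: fault, frames {0,9,1,2,3}
4: fault, evict 0, frames {9,1,2,3,4}
0: fault, evict 9, frames {1,2,3,4,0}
Hits: 3.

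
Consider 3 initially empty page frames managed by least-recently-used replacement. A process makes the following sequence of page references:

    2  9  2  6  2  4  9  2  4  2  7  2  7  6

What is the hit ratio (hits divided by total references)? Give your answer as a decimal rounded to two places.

0.50

2 → fault, frames {2}
9 → fault, frames {2,9}
2 → hit
6 → fault, frames {9,2,6}
2 → hit
4 → fault, evict 9, frames {6,2,4}
9 → fault, evict 6, frames {2,4,9}
2 → hit
4 → hit
2 → hit
7 → fault, evict 9, frames {4,2,7}
2 → hit
7 → hit
6 → fault, evict 4, frames {2,7,6}
Hits: 7 of 14 references → 7/14 = 0.5000.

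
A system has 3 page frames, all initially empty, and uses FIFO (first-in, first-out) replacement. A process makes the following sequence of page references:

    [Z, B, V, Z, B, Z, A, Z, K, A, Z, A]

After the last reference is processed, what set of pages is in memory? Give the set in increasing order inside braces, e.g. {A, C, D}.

{A, K, Z}

Z → fault, frames {Z}
B → fault, frames {Z,B}
V → fault, frames {Z,B,V}
Z → hit
B → hit
Z → hit
A → fault, evict Z, frames {B,V,A}
Z → fault, evict B, frames {V,A,Z}
K → fault, evict V, frames {A,Z,K}
A → hit
Z → hit
A → hit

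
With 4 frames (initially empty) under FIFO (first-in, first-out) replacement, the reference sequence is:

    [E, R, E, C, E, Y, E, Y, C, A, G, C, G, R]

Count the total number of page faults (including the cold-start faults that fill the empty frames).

7

E -> fault, frames [E]
R -> fault, frames [E, R]
E -> hit
C -> fault, frames [E, R, C]
E -> hit
Y -> fault, frames [E, R, C, Y]
E -> hit
Y -> hit
C -> hit
A -> fault, evict E, frames [R, C, Y, A]
G -> fault, evict R, frames [C, Y, A, G]
C -> hit
G -> hit
R -> fault, evict C, frames [Y, A, G, R]
Page faults: 7.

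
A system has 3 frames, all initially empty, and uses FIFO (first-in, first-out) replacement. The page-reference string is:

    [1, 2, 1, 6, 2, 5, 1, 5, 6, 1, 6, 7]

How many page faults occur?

1: miss, frames {1}
2: miss, frames {1,2}
1: hit
6: miss, frames {1,2,6}
2: hit
5: miss, evict 1, frames {2,6,5}
1: miss, evict 2, frames {6,5,1}
5: hit
6: hit
1: hit
6: hit
7: miss, evict 6, frames {5,1,7}
Page faults: 6.

6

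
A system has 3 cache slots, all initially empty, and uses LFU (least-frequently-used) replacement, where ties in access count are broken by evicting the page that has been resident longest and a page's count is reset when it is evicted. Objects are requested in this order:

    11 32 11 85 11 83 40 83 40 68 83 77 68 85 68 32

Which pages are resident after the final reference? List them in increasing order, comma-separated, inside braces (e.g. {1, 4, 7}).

11: miss, frames {11}
32: miss, frames {11,32}
11: hit
85: miss, frames {11,32,85}
11: hit
83: miss, evict 32, frames {11,85,83}
40: miss, evict 85, frames {11,83,40}
83: hit
40: hit
68: miss, evict 83, frames {11,40,68}
83: miss, evict 68, frames {11,40,83}
77: miss, evict 83, frames {11,40,77}
68: miss, evict 77, frames {11,40,68}
85: miss, evict 68, frames {11,40,85}
68: miss, evict 85, frames {11,40,68}
32: miss, evict 68, frames {11,40,32}

{11, 32, 40}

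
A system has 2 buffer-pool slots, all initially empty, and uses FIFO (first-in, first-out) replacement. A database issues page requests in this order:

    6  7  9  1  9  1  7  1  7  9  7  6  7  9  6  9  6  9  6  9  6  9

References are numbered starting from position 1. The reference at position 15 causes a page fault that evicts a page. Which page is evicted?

pos 1: 6 -> miss, frames [6]
pos 2: 7 -> miss, frames [6, 7]
pos 3: 9 -> miss, evict 6, frames [7, 9]
pos 4: 1 -> miss, evict 7, frames [9, 1]
pos 5: 9 -> hit
pos 6: 1 -> hit
pos 7: 7 -> miss, evict 9, frames [1, 7]
pos 8: 1 -> hit
pos 9: 7 -> hit
pos 10: 9 -> miss, evict 1, frames [7, 9]
pos 11: 7 -> hit
pos 12: 6 -> miss, evict 7, frames [9, 6]
pos 13: 7 -> miss, evict 9, frames [6, 7]
pos 14: 9 -> miss, evict 6, frames [7, 9]
pos 15: 6 -> miss, evict 7, frames [9, 6]
At position 15, page 7 is evicted.

7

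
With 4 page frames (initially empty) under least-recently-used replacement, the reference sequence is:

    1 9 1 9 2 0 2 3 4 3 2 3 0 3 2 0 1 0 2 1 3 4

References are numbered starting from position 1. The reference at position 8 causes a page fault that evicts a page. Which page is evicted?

pos 1: 1 -> miss, frames [1]
pos 2: 9 -> miss, frames [1, 9]
pos 3: 1 -> hit
pos 4: 9 -> hit
pos 5: 2 -> miss, frames [1, 9, 2]
pos 6: 0 -> miss, frames [1, 9, 2, 0]
pos 7: 2 -> hit
pos 8: 3 -> miss, evict 1, frames [9, 0, 2, 3]
At position 8, page 1 is evicted.

1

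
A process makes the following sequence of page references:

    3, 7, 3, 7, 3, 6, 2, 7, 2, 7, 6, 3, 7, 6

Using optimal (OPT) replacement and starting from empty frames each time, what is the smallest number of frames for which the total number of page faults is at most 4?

f=1: 14 faults
f=2: 7 faults
f=3: 5 faults
f=4: 4 faults
Smallest f with faults ≤ 4 is 4.

4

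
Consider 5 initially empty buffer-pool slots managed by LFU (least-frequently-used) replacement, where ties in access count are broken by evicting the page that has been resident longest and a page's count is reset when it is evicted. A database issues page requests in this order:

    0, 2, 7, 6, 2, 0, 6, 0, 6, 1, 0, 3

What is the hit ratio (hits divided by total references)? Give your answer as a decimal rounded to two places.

0: miss, frames [0]
2: miss, frames [0, 2]
7: miss, frames [0, 2, 7]
6: miss, frames [0, 2, 7, 6]
2: hit
0: hit
6: hit
0: hit
6: hit
1: miss, frames [0, 2, 7, 6, 1]
0: hit
3: miss, evict 7, frames [0, 2, 6, 1, 3]
Hits: 6 of 12 references → 6/12 = 0.5000.

0.50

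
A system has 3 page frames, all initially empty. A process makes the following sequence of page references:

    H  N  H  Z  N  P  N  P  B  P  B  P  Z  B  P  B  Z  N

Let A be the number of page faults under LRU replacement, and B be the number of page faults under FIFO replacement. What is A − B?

1

Under LRU: F F . F . F . . F . . . F . . . . F → 7 faults.
Under FIFO: F F . F . F . . F . . . . . . . . F → 6 faults.
A − B = 7 − 6 = 1.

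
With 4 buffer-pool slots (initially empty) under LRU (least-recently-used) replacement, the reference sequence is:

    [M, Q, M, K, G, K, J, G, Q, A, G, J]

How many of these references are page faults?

M → miss, frames [M]
Q → miss, frames [M, Q]
M → hit
K → miss, frames [Q, M, K]
G → miss, frames [Q, M, K, G]
K → hit
J → miss, evict Q, frames [M, G, K, J]
G → hit
Q → miss, evict M, frames [K, J, G, Q]
A → miss, evict K, frames [J, G, Q, A]
G → hit
J → hit
Page faults: 7.

7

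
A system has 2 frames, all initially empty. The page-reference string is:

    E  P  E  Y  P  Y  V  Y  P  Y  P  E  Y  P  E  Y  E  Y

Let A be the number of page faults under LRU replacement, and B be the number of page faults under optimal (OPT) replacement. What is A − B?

3

Under LRU: F F . F F . F . F . . F F F F F . . → 11 faults.
Under OPT: F F . F . . F . F . . F . F . F . . → 8 faults.
A − B = 11 − 8 = 3.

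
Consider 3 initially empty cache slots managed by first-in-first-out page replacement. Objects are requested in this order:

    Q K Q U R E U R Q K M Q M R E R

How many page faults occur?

Q: fault, frames {Q}
K: fault, frames {Q,K}
Q: hit
U: fault, frames {Q,K,U}
R: fault, evict Q, frames {K,U,R}
E: fault, evict K, frames {U,R,E}
U: hit
R: hit
Q: fault, evict U, frames {R,E,Q}
K: fault, evict R, frames {E,Q,K}
M: fault, evict E, frames {Q,K,M}
Q: hit
M: hit
R: fault, evict Q, frames {K,M,R}
E: fault, evict K, frames {M,R,E}
R: hit
Page faults: 10.

10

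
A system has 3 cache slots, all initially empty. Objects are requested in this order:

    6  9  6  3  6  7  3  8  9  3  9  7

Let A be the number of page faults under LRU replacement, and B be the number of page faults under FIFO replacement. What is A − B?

Under LRU: F F . F . F . F F . . F → 7 faults.
Under FIFO: F F . F . F . F F F . F → 8 faults.
A − B = 7 − 8 = -1.

-1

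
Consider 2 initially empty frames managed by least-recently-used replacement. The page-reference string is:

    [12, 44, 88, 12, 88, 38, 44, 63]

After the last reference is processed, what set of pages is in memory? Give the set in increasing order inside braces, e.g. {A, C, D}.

{44, 63}

12 → miss, frames {12}
44 → miss, frames {12,44}
88 → miss, evict 12, frames {44,88}
12 → miss, evict 44, frames {88,12}
88 → hit
38 → miss, evict 12, frames {88,38}
44 → miss, evict 88, frames {38,44}
63 → miss, evict 38, frames {44,63}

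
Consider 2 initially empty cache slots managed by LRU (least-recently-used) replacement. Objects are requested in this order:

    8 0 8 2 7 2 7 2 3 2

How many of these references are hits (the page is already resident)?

5

8: fault, frames {8}
0: fault, frames {8,0}
8: hit
2: fault, evict 0, frames {8,2}
7: fault, evict 8, frames {2,7}
2: hit
7: hit
2: hit
3: fault, evict 7, frames {2,3}
2: hit
Hits: 5.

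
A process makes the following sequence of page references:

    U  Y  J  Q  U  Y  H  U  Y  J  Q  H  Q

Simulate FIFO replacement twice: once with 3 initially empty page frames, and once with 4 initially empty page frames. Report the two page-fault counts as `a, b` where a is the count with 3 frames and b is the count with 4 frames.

3 frames: F F F F F F F . . F F . . → 9 faults.
4 frames: F F F F . . F F F F F F . → 10 faults.
10 > 9: adding a frame increased faults — Belady's anomaly.

9, 10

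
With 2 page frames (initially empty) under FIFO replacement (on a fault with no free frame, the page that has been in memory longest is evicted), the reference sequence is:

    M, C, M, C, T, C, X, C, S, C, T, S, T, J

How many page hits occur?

6

M: fault, frames [M]
C: fault, frames [M, C]
M: hit
C: hit
T: fault, evict M, frames [C, T]
C: hit
X: fault, evict C, frames [T, X]
C: fault, evict T, frames [X, C]
S: fault, evict X, frames [C, S]
C: hit
T: fault, evict C, frames [S, T]
S: hit
T: hit
J: fault, evict S, frames [T, J]
Hits: 6.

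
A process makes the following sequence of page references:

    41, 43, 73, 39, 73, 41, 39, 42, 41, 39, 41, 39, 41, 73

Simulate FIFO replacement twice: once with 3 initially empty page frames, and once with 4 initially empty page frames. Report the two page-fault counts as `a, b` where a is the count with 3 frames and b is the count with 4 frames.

3 frames: F F F F . F . F . . . . . F → 7 faults.
4 frames: F F F F . . . F F . . . . . → 6 faults.
6 < 7: adding a frame reduced faults, as is typical.

7, 6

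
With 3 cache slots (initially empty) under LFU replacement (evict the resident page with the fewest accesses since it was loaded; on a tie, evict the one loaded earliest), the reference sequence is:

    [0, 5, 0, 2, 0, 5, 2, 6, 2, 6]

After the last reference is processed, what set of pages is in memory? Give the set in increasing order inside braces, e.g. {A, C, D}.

0 -> fault, frames (0)
5 -> fault, frames (0 5)
0 -> hit
2 -> fault, frames (0 5 2)
0 -> hit
5 -> hit
2 -> hit
6 -> fault, evict 5, frames (0 2 6)
2 -> hit
6 -> hit

{0, 2, 6}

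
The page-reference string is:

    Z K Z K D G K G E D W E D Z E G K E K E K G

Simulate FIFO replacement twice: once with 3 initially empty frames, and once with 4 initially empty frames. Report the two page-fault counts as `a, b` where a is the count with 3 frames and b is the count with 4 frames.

11, 9

3 frames: F F . . F F . . F . F . F F F F F . . . . . → 11 faults.
4 frames: F F . . F F . . F . F . . F . . F . . . . F → 9 faults.
9 < 11: adding a frame reduced faults, as is typical.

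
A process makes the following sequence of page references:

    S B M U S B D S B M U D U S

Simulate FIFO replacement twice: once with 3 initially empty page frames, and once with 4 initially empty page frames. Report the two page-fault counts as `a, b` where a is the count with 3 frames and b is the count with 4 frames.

10, 11

3 frames: F F F F F F F . . F F . . F → 10 faults.
4 frames: F F F F . . F F F F F F . F → 11 faults.
11 > 10: adding a frame increased faults — Belady's anomaly.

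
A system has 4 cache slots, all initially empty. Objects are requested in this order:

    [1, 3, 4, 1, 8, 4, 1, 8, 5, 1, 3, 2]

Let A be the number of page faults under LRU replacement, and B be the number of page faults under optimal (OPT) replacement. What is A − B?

Under LRU: F F F . F . . . F . F F → 7 faults.
Under OPT: F F F . F . . . F . . F → 6 faults.
A − B = 7 − 6 = 1.

1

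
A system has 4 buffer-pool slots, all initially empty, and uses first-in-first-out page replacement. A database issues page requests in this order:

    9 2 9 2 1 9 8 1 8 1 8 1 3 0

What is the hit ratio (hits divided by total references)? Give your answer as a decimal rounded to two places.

9: fault, frames {9}
2: fault, frames {9,2}
9: hit
2: hit
1: fault, frames {9,2,1}
9: hit
8: fault, frames {9,2,1,8}
1: hit
8: hit
1: hit
8: hit
1: hit
3: fault, evict 9, frames {2,1,8,3}
0: fault, evict 2, frames {1,8,3,0}
Hits: 8 of 14 references → 8/14 = 0.5714.

0.57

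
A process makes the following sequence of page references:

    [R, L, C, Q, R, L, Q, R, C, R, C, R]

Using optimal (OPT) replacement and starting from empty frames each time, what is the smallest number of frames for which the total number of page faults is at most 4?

f=1: 12 faults
f=2: 7 faults
f=3: 5 faults
f=4: 4 faults
Smallest f with faults ≤ 4 is 4.

4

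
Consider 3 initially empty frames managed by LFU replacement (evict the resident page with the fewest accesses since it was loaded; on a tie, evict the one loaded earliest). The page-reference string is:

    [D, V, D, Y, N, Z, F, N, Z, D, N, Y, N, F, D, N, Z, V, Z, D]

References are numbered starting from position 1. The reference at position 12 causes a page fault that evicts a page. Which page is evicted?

pos 1: D -> miss, frames (D)
pos 2: V -> miss, frames (D V)
pos 3: D -> hit
pos 4: Y -> miss, frames (D V Y)
pos 5: N -> miss, evict V, frames (D Y N)
pos 6: Z -> miss, evict Y, frames (D N Z)
pos 7: F -> miss, evict N, frames (D Z F)
pos 8: N -> miss, evict Z, frames (D F N)
pos 9: Z -> miss, evict F, frames (D N Z)
pos 10: D -> hit
pos 11: N -> hit
pos 12: Y -> miss, evict Z, frames (D N Y)
At position 12, page Z is evicted.

Z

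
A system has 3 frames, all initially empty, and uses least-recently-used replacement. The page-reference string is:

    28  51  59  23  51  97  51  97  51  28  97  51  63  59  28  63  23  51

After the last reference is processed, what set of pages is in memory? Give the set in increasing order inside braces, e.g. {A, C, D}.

{23, 51, 63}

28: fault, frames [28]
51: fault, frames [28, 51]
59: fault, frames [28, 51, 59]
23: fault, evict 28, frames [51, 59, 23]
51: hit
97: fault, evict 59, frames [23, 51, 97]
51: hit
97: hit
51: hit
28: fault, evict 23, frames [97, 51, 28]
97: hit
51: hit
63: fault, evict 28, frames [97, 51, 63]
59: fault, evict 97, frames [51, 63, 59]
28: fault, evict 51, frames [63, 59, 28]
63: hit
23: fault, evict 59, frames [28, 63, 23]
51: fault, evict 28, frames [63, 23, 51]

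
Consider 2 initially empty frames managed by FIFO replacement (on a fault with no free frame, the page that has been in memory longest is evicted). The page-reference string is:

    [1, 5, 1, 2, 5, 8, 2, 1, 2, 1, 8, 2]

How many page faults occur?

1 → fault, frames [1]
5 → fault, frames [1, 5]
1 → hit
2 → fault, evict 1, frames [5, 2]
5 → hit
8 → fault, evict 5, frames [2, 8]
2 → hit
1 → fault, evict 2, frames [8, 1]
2 → fault, evict 8, frames [1, 2]
1 → hit
8 → fault, evict 1, frames [2, 8]
2 → hit
Page faults: 7.

7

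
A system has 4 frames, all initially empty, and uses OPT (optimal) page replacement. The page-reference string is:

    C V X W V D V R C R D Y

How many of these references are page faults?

7

C -> fault, frames (C)
V -> fault, frames (C V)
X -> fault, frames (C V X)
W -> fault, frames (C V X W)
V -> hit
D -> fault, evict W, frames (C V X D)
V -> hit
R -> fault, evict X, frames (C V D R)
C -> hit
R -> hit
D -> hit
Y -> fault, evict R, frames (C V D Y)
Page faults: 7.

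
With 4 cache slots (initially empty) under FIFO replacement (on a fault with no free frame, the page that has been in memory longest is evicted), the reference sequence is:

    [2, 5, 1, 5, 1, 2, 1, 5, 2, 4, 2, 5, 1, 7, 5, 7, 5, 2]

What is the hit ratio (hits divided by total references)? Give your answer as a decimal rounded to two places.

0.67

2 -> fault, frames [2]
5 -> fault, frames [2, 5]
1 -> fault, frames [2, 5, 1]
5 -> hit
1 -> hit
2 -> hit
1 -> hit
5 -> hit
2 -> hit
4 -> fault, frames [2, 5, 1, 4]
2 -> hit
5 -> hit
1 -> hit
7 -> fault, evict 2, frames [5, 1, 4, 7]
5 -> hit
7 -> hit
5 -> hit
2 -> fault, evict 5, frames [1, 4, 7, 2]
Hits: 12 of 18 references → 12/18 = 0.6667.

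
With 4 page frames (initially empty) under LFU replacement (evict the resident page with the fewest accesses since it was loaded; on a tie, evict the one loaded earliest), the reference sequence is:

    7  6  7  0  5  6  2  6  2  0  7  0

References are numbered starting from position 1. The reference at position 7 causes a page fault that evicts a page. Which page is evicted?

pos 1: 7 -> miss, frames {7}
pos 2: 6 -> miss, frames {7,6}
pos 3: 7 -> hit
pos 4: 0 -> miss, frames {7,6,0}
pos 5: 5 -> miss, frames {7,6,0,5}
pos 6: 6 -> hit
pos 7: 2 -> miss, evict 0, frames {7,6,5,2}
At position 7, page 0 is evicted.

0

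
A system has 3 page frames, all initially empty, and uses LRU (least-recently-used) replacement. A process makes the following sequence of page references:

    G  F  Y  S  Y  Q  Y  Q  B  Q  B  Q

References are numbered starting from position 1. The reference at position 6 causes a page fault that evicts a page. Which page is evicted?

pos 1: G: fault, frames (G)
pos 2: F: fault, frames (G F)
pos 3: Y: fault, frames (G F Y)
pos 4: S: fault, evict G, frames (F Y S)
pos 5: Y: hit
pos 6: Q: fault, evict F, frames (S Y Q)
At position 6, page F is evicted.

F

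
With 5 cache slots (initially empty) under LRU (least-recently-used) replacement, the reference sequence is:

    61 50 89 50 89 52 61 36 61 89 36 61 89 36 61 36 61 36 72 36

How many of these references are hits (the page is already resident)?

14

61 -> fault, frames (61)
50 -> fault, frames (61 50)
89 -> fault, frames (61 50 89)
50 -> hit
89 -> hit
52 -> fault, frames (61 50 89 52)
61 -> hit
36 -> fault, frames (50 89 52 61 36)
61 -> hit
89 -> hit
36 -> hit
61 -> hit
89 -> hit
36 -> hit
61 -> hit
36 -> hit
61 -> hit
36 -> hit
72 -> fault, evict 50, frames (52 89 61 36 72)
36 -> hit
Hits: 14.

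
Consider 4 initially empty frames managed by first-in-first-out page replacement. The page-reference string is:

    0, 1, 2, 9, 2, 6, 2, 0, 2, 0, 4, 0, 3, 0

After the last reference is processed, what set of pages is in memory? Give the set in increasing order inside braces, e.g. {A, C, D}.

0 -> miss, frames [0]
1 -> miss, frames [0, 1]
2 -> miss, frames [0, 1, 2]
9 -> miss, frames [0, 1, 2, 9]
2 -> hit
6 -> miss, evict 0, frames [1, 2, 9, 6]
2 -> hit
0 -> miss, evict 1, frames [2, 9, 6, 0]
2 -> hit
0 -> hit
4 -> miss, evict 2, frames [9, 6, 0, 4]
0 -> hit
3 -> miss, evict 9, frames [6, 0, 4, 3]
0 -> hit

{0, 3, 4, 6}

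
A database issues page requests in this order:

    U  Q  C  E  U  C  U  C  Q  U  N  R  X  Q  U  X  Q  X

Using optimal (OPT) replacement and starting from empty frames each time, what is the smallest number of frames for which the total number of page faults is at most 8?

f=1: 18 faults
f=2: 11 faults
f=3: 8 faults
f=4: 7 faults
f=5: 7 faults
f=6: 7 faults
f=7: 7 faults
Smallest f with faults ≤ 8 is 3.

3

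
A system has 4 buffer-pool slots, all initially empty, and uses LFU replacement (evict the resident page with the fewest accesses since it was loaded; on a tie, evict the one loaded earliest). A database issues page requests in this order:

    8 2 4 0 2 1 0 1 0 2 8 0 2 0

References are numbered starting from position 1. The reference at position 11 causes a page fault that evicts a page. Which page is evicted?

4

pos 1: 8 → fault, frames (8)
pos 2: 2 → fault, frames (8 2)
pos 3: 4 → fault, frames (8 2 4)
pos 4: 0 → fault, frames (8 2 4 0)
pos 5: 2 → hit
pos 6: 1 → fault, evict 8, frames (2 4 0 1)
pos 7: 0 → hit
pos 8: 1 → hit
pos 9: 0 → hit
pos 10: 2 → hit
pos 11: 8 → fault, evict 4, frames (2 0 1 8)
At position 11, page 4 is evicted.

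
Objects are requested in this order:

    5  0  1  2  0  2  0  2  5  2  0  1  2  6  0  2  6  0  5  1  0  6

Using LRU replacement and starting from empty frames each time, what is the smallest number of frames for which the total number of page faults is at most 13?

3

f=1: 22 faults
f=2: 18 faults
f=3: 11 faults
f=4: 7 faults
f=5: 5 faults
Smallest f with faults ≤ 13 is 3.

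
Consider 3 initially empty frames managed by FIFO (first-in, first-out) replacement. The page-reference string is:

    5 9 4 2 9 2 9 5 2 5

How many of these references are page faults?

5 -> fault, frames {5}
9 -> fault, frames {5,9}
4 -> fault, frames {5,9,4}
2 -> fault, evict 5, frames {9,4,2}
9 -> hit
2 -> hit
9 -> hit
5 -> fault, evict 9, frames {4,2,5}
2 -> hit
5 -> hit
Page faults: 5.

5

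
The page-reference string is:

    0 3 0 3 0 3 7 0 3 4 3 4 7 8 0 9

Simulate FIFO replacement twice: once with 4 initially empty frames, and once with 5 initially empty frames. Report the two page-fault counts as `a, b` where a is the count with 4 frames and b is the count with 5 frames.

7, 6

4 frames: F F . . . . F . . F . . . F F F → 7 faults.
5 frames: F F . . . . F . . F . . . F . F → 6 faults.
6 < 7: adding a frame reduced faults, as is typical.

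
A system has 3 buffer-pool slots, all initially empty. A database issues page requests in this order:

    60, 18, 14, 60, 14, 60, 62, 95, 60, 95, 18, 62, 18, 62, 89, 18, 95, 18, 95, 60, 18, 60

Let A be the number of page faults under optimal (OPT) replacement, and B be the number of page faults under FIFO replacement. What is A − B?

Under OPT: F F F . . . F F . . . F . . F . . . . F . . → 8 faults.
Under FIFO: F F F . . . F F F . F F . . F . F F . F . . → 12 faults.
A − B = 8 − 12 = -4.

-4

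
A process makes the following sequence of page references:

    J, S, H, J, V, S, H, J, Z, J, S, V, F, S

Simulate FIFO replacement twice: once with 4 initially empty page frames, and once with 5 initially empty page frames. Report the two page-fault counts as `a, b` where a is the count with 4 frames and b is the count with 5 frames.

4 frames: F F F . F . . . F F F . F . → 8 faults.
5 frames: F F F . F . . . F . . . F . → 6 faults.
6 < 8: adding a frame reduced faults, as is typical.

8, 6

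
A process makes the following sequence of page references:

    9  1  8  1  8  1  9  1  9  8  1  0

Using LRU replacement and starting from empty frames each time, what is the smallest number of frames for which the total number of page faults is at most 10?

2

f=1: 12 faults
f=2: 7 faults
f=3: 4 faults
f=4: 4 faults
Smallest f with faults ≤ 10 is 2.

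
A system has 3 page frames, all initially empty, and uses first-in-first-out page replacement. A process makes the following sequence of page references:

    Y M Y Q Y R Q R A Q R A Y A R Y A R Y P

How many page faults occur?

Y → fault, frames {Y}
M → fault, frames {Y,M}
Y → hit
Q → fault, frames {Y,M,Q}
Y → hit
R → fault, evict Y, frames {M,Q,R}
Q → hit
R → hit
A → fault, evict M, frames {Q,R,A}
Q → hit
R → hit
A → hit
Y → fault, evict Q, frames {R,A,Y}
A → hit
R → hit
Y → hit
A → hit
R → hit
Y → hit
P → fault, evict R, frames {A,Y,P}
Page faults: 7.

7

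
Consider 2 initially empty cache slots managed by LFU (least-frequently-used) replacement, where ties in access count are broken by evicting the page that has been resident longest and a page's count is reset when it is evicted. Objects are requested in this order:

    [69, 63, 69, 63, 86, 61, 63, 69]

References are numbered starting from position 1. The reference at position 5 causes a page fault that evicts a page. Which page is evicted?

pos 1: 69: fault, frames {69}
pos 2: 63: fault, frames {69,63}
pos 3: 69: hit
pos 4: 63: hit
pos 5: 86: fault, evict 69, frames {63,86}
At position 5, page 69 is evicted.

69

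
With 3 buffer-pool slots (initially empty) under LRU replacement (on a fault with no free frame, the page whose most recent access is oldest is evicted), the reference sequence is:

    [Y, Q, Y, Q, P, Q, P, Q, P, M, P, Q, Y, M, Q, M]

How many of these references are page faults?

Y: fault, frames [Y]
Q: fault, frames [Y, Q]
Y: hit
Q: hit
P: fault, frames [Y, Q, P]
Q: hit
P: hit
Q: hit
P: hit
M: fault, evict Y, frames [Q, P, M]
P: hit
Q: hit
Y: fault, evict M, frames [P, Q, Y]
M: fault, evict P, frames [Q, Y, M]
Q: hit
M: hit
Page faults: 6.

6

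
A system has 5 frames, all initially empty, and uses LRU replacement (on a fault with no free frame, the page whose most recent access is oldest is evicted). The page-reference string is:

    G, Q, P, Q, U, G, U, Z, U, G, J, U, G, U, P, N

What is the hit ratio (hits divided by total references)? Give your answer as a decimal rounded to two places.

0.50

G: fault, frames [G]
Q: fault, frames [G, Q]
P: fault, frames [G, Q, P]
Q: hit
U: fault, frames [G, P, Q, U]
G: hit
U: hit
Z: fault, frames [P, Q, G, U, Z]
U: hit
G: hit
J: fault, evict P, frames [Q, Z, U, G, J]
U: hit
G: hit
U: hit
P: fault, evict Q, frames [Z, J, G, U, P]
N: fault, evict Z, frames [J, G, U, P, N]
Hits: 8 of 16 references → 8/16 = 0.5000.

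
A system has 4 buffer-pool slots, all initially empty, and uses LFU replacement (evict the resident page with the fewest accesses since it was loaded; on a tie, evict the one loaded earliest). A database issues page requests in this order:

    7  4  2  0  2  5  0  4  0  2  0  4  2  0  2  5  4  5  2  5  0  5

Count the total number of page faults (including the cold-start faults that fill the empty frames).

5

7 -> fault, frames [7]
4 -> fault, frames [7, 4]
2 -> fault, frames [7, 4, 2]
0 -> fault, frames [7, 4, 2, 0]
2 -> hit
5 -> fault, evict 7, frames [4, 2, 0, 5]
0 -> hit
4 -> hit
0 -> hit
2 -> hit
0 -> hit
4 -> hit
2 -> hit
0 -> hit
2 -> hit
5 -> hit
4 -> hit
5 -> hit
2 -> hit
5 -> hit
0 -> hit
5 -> hit
Page faults: 5.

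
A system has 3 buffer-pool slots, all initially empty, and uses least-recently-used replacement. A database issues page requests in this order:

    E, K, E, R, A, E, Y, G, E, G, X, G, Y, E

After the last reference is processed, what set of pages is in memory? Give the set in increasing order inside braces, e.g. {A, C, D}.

{E, G, Y}

E → miss, frames [E]
K → miss, frames [E, K]
E → hit
R → miss, frames [K, E, R]
A → miss, evict K, frames [E, R, A]
E → hit
Y → miss, evict R, frames [A, E, Y]
G → miss, evict A, frames [E, Y, G]
E → hit
G → hit
X → miss, evict Y, frames [E, G, X]
G → hit
Y → miss, evict E, frames [X, G, Y]
E → miss, evict X, frames [G, Y, E]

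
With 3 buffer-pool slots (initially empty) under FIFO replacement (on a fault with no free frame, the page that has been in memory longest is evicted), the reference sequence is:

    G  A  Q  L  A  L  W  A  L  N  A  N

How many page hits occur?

5

G -> miss, frames [G]
A -> miss, frames [G, A]
Q -> miss, frames [G, A, Q]
L -> miss, evict G, frames [A, Q, L]
A -> hit
L -> hit
W -> miss, evict A, frames [Q, L, W]
A -> miss, evict Q, frames [L, W, A]
L -> hit
N -> miss, evict L, frames [W, A, N]
A -> hit
N -> hit
Hits: 5.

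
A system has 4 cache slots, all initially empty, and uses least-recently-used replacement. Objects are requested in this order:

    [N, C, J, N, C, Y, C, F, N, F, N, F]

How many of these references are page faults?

5

N -> fault, frames (N)
C -> fault, frames (N C)
J -> fault, frames (N C J)
N -> hit
C -> hit
Y -> fault, frames (J N C Y)
C -> hit
F -> fault, evict J, frames (N Y C F)
N -> hit
F -> hit
N -> hit
F -> hit
Page faults: 5.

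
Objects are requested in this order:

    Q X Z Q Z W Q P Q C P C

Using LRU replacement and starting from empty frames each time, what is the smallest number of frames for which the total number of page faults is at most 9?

2

f=1: 12 faults
f=2: 9 faults
f=3: 6 faults
f=4: 6 faults
f=5: 6 faults
f=6: 6 faults
Smallest f with faults ≤ 9 is 2.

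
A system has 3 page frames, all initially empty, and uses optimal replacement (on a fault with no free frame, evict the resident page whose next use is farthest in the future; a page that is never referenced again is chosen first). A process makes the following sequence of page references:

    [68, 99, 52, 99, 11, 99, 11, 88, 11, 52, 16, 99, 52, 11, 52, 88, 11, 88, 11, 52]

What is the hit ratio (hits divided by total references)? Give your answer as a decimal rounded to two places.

0.60

68: fault, frames {68}
99: fault, frames {68,99}
52: fault, frames {68,99,52}
99: hit
11: fault, evict 68, frames {99,52,11}
99: hit
11: hit
88: fault, evict 99, frames {52,11,88}
11: hit
52: hit
16: fault, evict 88, frames {52,11,16}
99: fault, evict 16, frames {52,11,99}
52: hit
11: hit
52: hit
88: fault, evict 99, frames {52,11,88}
11: hit
88: hit
11: hit
52: hit
Hits: 12 of 20 references → 12/20 = 0.6000.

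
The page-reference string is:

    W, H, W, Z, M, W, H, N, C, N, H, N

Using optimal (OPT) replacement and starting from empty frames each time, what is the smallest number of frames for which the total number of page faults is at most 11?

f=1: 12 faults
f=2: 8 faults
f=3: 6 faults
f=4: 6 faults
f=5: 6 faults
f=6: 6 faults
Smallest f with faults ≤ 11 is 2.

2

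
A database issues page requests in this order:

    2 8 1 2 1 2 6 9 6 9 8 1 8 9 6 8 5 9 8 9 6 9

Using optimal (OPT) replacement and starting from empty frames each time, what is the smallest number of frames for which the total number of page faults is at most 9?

3

f=1: 22 faults
f=2: 12 faults
f=3: 9 faults
f=4: 6 faults
f=5: 6 faults
f=6: 6 faults
Smallest f with faults ≤ 9 is 3.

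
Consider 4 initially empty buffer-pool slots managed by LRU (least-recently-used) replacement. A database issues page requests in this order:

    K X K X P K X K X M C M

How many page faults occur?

K: fault, frames {K}
X: fault, frames {K,X}
K: hit
X: hit
P: fault, frames {K,X,P}
K: hit
X: hit
K: hit
X: hit
M: fault, frames {P,K,X,M}
C: fault, evict P, frames {K,X,M,C}
M: hit
Page faults: 5.

5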